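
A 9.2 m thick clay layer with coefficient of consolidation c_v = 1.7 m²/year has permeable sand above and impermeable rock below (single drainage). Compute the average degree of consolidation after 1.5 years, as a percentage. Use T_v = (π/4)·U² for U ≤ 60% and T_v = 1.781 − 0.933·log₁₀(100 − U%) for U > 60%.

U ≈ 19.6 %

Drainage path length: H_d = H = 9.2 m (single drainage).
T_v = c_v·t/H_d² = 1.7×1.5/9.2² = 0.030128.
T_v = 0.030128 corresponds to the U ≤ 60% branch:
U = √(4T_v/π) = 0.1959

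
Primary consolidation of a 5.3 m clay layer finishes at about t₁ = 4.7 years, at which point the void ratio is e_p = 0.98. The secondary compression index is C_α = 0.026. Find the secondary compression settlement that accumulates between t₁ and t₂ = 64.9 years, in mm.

Secondary compression: S_s = C_α·H/(1+e_p)·log₁₀(t₂/t₁)
S_s = 0.026×5.3/(1+0.98)×log₁₀(64.9/4.7)
    = 0.0696 × 1.14 = 0.07935 m

S_s ≈ 79.3 mm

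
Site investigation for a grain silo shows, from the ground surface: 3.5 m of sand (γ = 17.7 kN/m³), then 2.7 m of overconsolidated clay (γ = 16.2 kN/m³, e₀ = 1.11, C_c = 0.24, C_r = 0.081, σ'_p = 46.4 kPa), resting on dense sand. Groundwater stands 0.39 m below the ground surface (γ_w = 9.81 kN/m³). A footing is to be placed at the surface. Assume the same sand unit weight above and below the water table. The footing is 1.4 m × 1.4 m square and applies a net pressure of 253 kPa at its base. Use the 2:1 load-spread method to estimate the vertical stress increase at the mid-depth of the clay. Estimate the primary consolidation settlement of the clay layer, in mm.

Mid-depth of clay below the ground surface: z = 3.5 + 2.7/2 = 4.85 m.
Total vertical stress at mid-clay: σ_v = 17.7×3.5 + 16.2×1.35 = 83.82 kPa.
Pore pressure: u = 9.81×(4.85 − 0.39) = 43.753 kPa.
Initial effective stress: σ'_0 = σ_v − u = 83.82 − 43.753 = 40.067 kPa.
Stress increase at mid-clay by the 2:1 spreading method:
Δσ = qBL/((B+z)(L+z)) = 253×1.4×1.4/((1.4+4.85)(1.4+4.85)) = 12.695 kPa
Final effective stress: σ'_f = 40.067 + 12.695 = 52.762 kPa.
σ'_f = 52.762 > σ'_p = 46.4 kPa, so the stress path crosses the preconsolidation pressure — recompression up to σ'_p, then virgin compression beyond:
S_c = H/(1+e₀)·[C_r·log₁₀(σ'_p/σ'_0) + C_c·log₁₀(σ'_f/σ'_p)]
    = 2.7/2.11 × [0.081×log₁₀(46.4/40.067) + 0.24×log₁₀(52.762/46.4)]
    = 1.2796 × [0.0051622 + 0.013393] = 0.02374 m

S_c ≈ 23.7 mm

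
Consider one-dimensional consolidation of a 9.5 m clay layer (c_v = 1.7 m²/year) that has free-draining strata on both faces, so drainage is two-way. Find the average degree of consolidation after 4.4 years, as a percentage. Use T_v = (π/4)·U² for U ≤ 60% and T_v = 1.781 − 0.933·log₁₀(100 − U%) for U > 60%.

Drainage path length: H_d = H/2 = 4.75 m (double drainage).
T_v = c_v·t/H_d² = 1.7×4.4/4.75² = 0.33152.
T_v = 0.33152 corresponds to the U > 60% branch:
U = 1 − 10^((1.781 − T_v)/0.933)/100 = 0.6423

U ≈ 64.2 %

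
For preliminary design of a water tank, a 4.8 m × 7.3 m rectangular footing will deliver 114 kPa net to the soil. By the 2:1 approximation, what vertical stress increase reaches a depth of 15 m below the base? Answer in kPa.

Δσ_z ≈ 9.05 kPa

By the 2:1 method the load spreads at 1 horizontal : 2 vertical, so at depth z the loaded area has grown by z in each plan dimension:
Δσ = qBL/((B+z)(L+z)) = 114×4.8×7.3/((4.8+15)(7.3+15)) = 9.0469 kPa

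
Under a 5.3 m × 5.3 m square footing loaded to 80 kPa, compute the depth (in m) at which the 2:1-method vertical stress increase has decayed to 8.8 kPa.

2:1 spreading — at depth z the loaded area has grown by z in each plan dimension:
qB²/(B+z)² = Δσ_z ⇒ z = B(√(q/Δσ_z) − 1) = 5.3×(√(80/8.8) − 1) = 10.68 m

z ≈ 10.7 m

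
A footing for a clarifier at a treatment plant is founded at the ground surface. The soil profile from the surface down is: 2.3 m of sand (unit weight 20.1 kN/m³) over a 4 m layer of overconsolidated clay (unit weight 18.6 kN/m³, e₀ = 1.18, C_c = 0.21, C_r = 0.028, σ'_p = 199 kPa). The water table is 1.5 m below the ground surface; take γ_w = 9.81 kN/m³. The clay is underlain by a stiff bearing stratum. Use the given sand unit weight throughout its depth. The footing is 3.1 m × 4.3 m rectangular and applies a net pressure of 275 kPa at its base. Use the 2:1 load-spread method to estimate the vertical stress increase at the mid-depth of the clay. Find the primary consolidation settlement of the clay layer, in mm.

S_c ≈ 15.8 mm

Mid-depth of clay below the ground surface: z = 2.3 + 4/2 = 4.3 m.
Total vertical stress at mid-clay: σ_v = 20.1×2.3 + 18.6×2 = 83.43 kPa.
Pore pressure: u = 9.81×(4.3 − 1.5) = 27.468 kPa.
Initial effective stress: σ'_0 = σ_v − u = 83.43 − 27.468 = 55.962 kPa.
Stress increase at mid-clay by the 2:1 spreading method:
Δσ = qBL/((B+z)(L+z)) = 275×3.1×4.3/((3.1+4.3)(4.3+4.3)) = 57.601 kPa
Final effective stress: σ'_f = 55.962 + 57.601 = 113.56 kPa.
σ'_f = 113.56 ≤ σ'_p = 199 kPa, so the clay remains overconsolidated and only the recompression index applies:
S_c = C_r·H/(1+e₀)·log₁₀(σ'_f/σ'_0) = 0.028×4/2.18×log₁₀(113.56/55.962)
    = 0.051377 × 0.30733 = 0.01579 m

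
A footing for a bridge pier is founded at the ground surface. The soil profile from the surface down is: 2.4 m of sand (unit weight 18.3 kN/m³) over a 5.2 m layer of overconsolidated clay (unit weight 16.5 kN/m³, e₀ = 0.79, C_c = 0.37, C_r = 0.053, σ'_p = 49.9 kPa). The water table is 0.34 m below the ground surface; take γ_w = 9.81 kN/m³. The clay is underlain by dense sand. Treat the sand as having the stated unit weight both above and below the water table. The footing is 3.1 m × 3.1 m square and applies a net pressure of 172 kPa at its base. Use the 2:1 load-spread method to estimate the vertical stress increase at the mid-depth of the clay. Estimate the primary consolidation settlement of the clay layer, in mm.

Mid-depth of clay below the ground surface: z = 2.4 + 5.2/2 = 5 m.
Total vertical stress at mid-clay: σ_v = 18.3×2.4 + 16.5×2.6 = 86.82 kPa.
Pore pressure: u = 9.81×(5 − 0.34) = 45.715 kPa.
Initial effective stress: σ'_0 = σ_v − u = 86.82 − 45.715 = 41.105 kPa.
Stress increase at mid-clay by the 2:1 spreading method:
Δσ = qBL/((B+z)(L+z)) = 172×3.1×3.1/((3.1+5)(3.1+5)) = 25.193 kPa
Final effective stress: σ'_f = 41.105 + 25.193 = 66.298 kPa.
σ'_f = 66.298 > σ'_p = 49.9 kPa, so the stress path crosses the preconsolidation pressure — recompression up to σ'_p, then virgin compression beyond:
S_c = H/(1+e₀)·[C_r·log₁₀(σ'_p/σ'_0) + C_c·log₁₀(σ'_f/σ'_p)]
    = 5.2/1.79 × [0.053×log₁₀(49.9/41.105) + 0.37×log₁₀(66.298/49.9)]
    = 2.905 × [0.0044629 + 0.045658] = 0.1456 m

S_c ≈ 146 mm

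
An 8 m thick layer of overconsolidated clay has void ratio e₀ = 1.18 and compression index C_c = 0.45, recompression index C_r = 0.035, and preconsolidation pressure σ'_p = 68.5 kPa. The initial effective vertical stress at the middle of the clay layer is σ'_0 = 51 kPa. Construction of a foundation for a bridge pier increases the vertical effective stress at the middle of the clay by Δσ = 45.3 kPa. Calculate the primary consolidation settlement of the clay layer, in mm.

S_c ≈ 261 mm

Final effective stress: σ'_f = 51 + 45.3 = 96.3 kPa.
σ'_f = 96.3 > σ'_p = 68.5 kPa, so the stress path crosses the preconsolidation pressure — recompression up to σ'_p, then virgin compression beyond:
S_c = H/(1+e₀)·[C_r·log₁₀(σ'_p/σ'_0) + C_c·log₁₀(σ'_f/σ'_p)]
    = 8/2.18 × [0.035×log₁₀(68.5/51) + 0.45×log₁₀(96.3/68.5)]
    = 3.6697 × [0.0044842 + 0.066571] = 0.2608 m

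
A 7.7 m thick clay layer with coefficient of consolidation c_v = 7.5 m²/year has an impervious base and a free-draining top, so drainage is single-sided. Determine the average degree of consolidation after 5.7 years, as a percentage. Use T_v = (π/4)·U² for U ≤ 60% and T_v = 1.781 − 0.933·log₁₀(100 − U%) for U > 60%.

Drainage path length: H_d = H = 7.7 m (single drainage).
T_v = c_v·t/H_d² = 7.5×5.7/7.7² = 0.72103.
T_v = 0.72103 corresponds to the U > 60% branch:
U = 1 − 10^((1.781 − T_v)/0.933)/100 = 0.8632

U ≈ 86.3 %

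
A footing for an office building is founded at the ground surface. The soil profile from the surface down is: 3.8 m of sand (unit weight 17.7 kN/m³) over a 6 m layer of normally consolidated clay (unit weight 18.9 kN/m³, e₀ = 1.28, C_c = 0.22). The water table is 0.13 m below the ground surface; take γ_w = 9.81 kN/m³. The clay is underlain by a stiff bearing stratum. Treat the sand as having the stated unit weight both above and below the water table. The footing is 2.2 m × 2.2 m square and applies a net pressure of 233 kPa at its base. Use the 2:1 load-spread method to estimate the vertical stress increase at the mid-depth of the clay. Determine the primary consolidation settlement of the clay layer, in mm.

S_c ≈ 53.7 mm

Mid-depth of clay below the ground surface: z = 3.8 + 6/2 = 6.8 m.
Total vertical stress at mid-clay: σ_v = 17.7×3.8 + 18.9×3 = 123.96 kPa.
Pore pressure: u = 9.81×(6.8 − 0.13) = 65.433 kPa.
Initial effective stress: σ'_0 = σ_v − u = 123.96 − 65.433 = 58.527 kPa.
Stress increase at mid-clay by the 2:1 spreading method:
Δσ = qBL/((B+z)(L+z)) = 233×2.2×2.2/((2.2+6.8)(2.2+6.8)) = 13.922 kPa
Final effective stress: σ'_f = σ'_0 + Δσ = 58.527 + 13.922 = 72.449 kPa.
Normally consolidated clay, so the full stress increment lies on the virgin compression line:
S_c = C_c·H/(1+e₀)·log₁₀(σ'_f/σ'_0) = 0.22×6/(1+1.28)×log₁₀(72.449/58.527)
    = 0.57895 × 0.092676 = 0.05365 m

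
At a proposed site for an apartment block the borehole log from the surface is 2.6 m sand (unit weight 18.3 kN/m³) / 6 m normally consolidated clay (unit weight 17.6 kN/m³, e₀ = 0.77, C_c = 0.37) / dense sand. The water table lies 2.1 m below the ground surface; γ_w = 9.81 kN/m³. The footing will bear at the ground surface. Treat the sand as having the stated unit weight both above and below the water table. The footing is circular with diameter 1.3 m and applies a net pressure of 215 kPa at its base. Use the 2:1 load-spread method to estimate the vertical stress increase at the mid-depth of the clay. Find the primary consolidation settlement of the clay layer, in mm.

Mid-depth of clay below the ground surface: z = 2.6 + 6/2 = 5.6 m.
Total vertical stress at mid-clay: σ_v = 18.3×2.6 + 17.6×3 = 100.38 kPa.
Pore pressure: u = 9.81×(5.6 − 2.1) = 34.335 kPa.
Initial effective stress: σ'_0 = σ_v − u = 100.38 − 34.335 = 66.045 kPa.
Stress increase at mid-clay by the 2:1 spreading method:
Δσ ≈ qD²/(D+z)² = 215×1.3²/(1.3+5.6)² = 7.6318 kPa
Final effective stress: σ'_f = σ'_0 + Δσ = 66.045 + 7.6318 = 73.677 kPa.
Normally consolidated clay, so the full stress increment lies on the virgin compression line:
S_c = C_c·H/(1+e₀)·log₁₀(σ'_f/σ'_0) = 0.37×6/(1+0.77)×log₁₀(73.677/66.045)
    = 1.2542 × 0.047492 = 0.05956 m

S_c ≈ 59.6 mm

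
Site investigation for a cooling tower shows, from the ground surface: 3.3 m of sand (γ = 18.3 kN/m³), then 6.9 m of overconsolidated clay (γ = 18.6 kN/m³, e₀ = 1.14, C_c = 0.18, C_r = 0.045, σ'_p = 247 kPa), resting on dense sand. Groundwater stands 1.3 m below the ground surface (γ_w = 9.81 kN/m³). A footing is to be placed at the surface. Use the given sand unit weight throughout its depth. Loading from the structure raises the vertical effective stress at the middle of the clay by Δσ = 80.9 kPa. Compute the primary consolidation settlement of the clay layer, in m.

S_c ≈ 0.0479 m

Mid-depth of clay below the ground surface: z = 3.3 + 6.9/2 = 6.75 m.
Total vertical stress at mid-clay: σ_v = 18.3×3.3 + 18.6×3.45 = 124.56 kPa.
Pore pressure: u = 9.81×(6.75 − 1.3) = 53.465 kPa.
Initial effective stress: σ'_0 = σ_v − u = 124.56 − 53.465 = 71.095 kPa.
Final effective stress: σ'_f = 71.095 + 80.9 = 152 kPa.
σ'_f = 152 ≤ σ'_p = 247 kPa, so the clay remains overconsolidated and only the recompression index applies:
S_c = C_r·H/(1+e₀)·log₁₀(σ'_f/σ'_0) = 0.045×6.9/2.14×log₁₀(152/71.095)
    = 0.14509 × 0.33 = 0.04788 m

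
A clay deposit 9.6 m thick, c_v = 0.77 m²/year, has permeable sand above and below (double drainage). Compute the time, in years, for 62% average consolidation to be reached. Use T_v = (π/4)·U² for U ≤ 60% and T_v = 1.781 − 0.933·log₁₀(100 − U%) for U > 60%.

Drainage path length: H_d = H/2 = 4.8 m (double drainage).
U > 60%: T_v = 1.781 − 0.933·log₁₀(100 − 62) = 0.30706.
t = T_v·H_d²/c_v = 0.30706×4.8²/0.77 = 9.188 years.

t ≈ 9.19 years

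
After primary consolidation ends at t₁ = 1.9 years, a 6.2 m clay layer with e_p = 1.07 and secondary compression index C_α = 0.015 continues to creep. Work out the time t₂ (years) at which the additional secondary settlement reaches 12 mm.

t₂ ≈ 3.51 years

S_s = C_α·H/(1+e_p)·log₁₀(t₂/t₁) ⇒ log₁₀(t₂/t₁) = S_s·(1+e_p)/(C_α·H).
log₁₀(t₂/t₁) = 0.012 × (1+1.07) / (0.015×6.2) = 0.2671
t₂ = t₁ × 10^0.2671 = 1.9 × 1.85 = 3.514 years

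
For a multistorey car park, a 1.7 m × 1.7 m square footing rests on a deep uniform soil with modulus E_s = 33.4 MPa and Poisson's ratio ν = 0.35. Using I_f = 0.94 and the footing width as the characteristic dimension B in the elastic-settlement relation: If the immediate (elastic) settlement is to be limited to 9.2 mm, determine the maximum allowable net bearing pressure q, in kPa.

E_s = 33.4 MPa = 33400 kPa.
S_e = q·B·(1−ν²)/E_s · I_f  ⇒  q = S_e·E_s / (B·(1−ν²)·I_f).
q = 0.0092 × 33400 / (1.7 × 0.8775 × 0.94) = 219.1 kPa

q ≈ 219 kPa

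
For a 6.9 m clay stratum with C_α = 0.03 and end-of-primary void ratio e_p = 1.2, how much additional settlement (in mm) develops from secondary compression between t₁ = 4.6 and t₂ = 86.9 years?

S_s ≈ 120 mm

Secondary compression: S_s = C_α·H/(1+e_p)·log₁₀(t₂/t₁)
S_s = 0.03×6.9/(1+1.2)×log₁₀(86.9/4.6)
    = 0.09409 × 1.276 = 0.1201 m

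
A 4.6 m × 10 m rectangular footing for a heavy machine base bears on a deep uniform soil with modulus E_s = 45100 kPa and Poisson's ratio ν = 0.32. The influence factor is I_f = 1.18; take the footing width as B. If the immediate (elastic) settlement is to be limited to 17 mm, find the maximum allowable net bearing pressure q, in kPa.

S_e = q·B·(1−ν²)/E_s · I_f  ⇒  q = S_e·E_s / (B·(1−ν²)·I_f).
q = 0.017 × 45100 / (4.6 × 0.8976 × 1.18) = 157.4 kPa

q ≈ 157 kPa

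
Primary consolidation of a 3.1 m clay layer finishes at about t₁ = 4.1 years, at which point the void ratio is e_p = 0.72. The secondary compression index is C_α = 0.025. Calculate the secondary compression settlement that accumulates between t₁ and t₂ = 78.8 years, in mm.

S_s ≈ 57.8 mm

Secondary compression: S_s = C_α·H/(1+e_p)·log₁₀(t₂/t₁)
S_s = 0.025×3.1/(1+0.72)×log₁₀(78.8/4.1)
    = 0.04506 × 1.284 = 0.05784 m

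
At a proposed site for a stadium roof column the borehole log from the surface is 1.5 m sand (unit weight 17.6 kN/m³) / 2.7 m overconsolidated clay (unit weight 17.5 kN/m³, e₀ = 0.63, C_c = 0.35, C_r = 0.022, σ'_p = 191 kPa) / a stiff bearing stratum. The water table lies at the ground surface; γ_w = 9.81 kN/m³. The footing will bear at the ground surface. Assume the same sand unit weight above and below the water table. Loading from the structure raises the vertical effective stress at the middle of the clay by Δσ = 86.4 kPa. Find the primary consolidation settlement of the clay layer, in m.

Mid-depth of clay below the ground surface: z = 1.5 + 2.7/2 = 2.85 m.
Total vertical stress at mid-clay: σ_v = 17.6×1.5 + 17.5×1.35 = 50.025 kPa.
Pore pressure: u = 9.81×(2.85 − 0) = 27.959 kPa.
Initial effective stress: σ'_0 = σ_v − u = 50.025 − 27.959 = 22.066 kPa.
Final effective stress: σ'_f = 22.066 + 86.4 = 108.47 kPa.
σ'_f = 108.47 ≤ σ'_p = 191 kPa, so the clay remains overconsolidated and only the recompression index applies:
S_c = C_r·H/(1+e₀)·log₁₀(σ'_f/σ'_0) = 0.022×2.7/1.63×log₁₀(108.47/22.066)
    = 0.036441 × 0.69159 = 0.0252 m

S_c ≈ 0.0252 m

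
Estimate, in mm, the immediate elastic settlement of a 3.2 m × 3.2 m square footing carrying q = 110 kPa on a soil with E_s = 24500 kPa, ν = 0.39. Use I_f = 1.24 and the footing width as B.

S_e ≈ 15.1 mm

Immediate (elastic) settlement: S_e = q·B·(1−ν²)/E_s · I_f.
S_e = 110 × 3.2 × (1 − 0.39²) / 24500 × 1.24
    = 110 × 3.2 × 0.8479 / 24500 × 1.24
    = 0.01511 m = 15.11 mm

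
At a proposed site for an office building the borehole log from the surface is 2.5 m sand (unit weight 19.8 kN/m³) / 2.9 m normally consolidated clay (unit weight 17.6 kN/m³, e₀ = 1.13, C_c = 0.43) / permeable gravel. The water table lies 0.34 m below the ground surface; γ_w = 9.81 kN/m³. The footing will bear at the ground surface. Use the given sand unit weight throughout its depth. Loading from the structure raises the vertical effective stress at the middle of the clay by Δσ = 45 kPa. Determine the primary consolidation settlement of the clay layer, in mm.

S_c ≈ 193 mm

Mid-depth of clay below the ground surface: z = 2.5 + 2.9/2 = 3.95 m.
Total vertical stress at mid-clay: σ_v = 19.8×2.5 + 17.6×1.45 = 75.02 kPa.
Pore pressure: u = 9.81×(3.95 − 0.34) = 35.414 kPa.
Initial effective stress: σ'_0 = σ_v − u = 75.02 − 35.414 = 39.606 kPa.
Final effective stress: σ'_f = σ'_0 + Δσ = 39.606 + 45 = 84.606 kPa.
Normally consolidated clay, so the full stress increment lies on the virgin compression line:
S_c = C_c·H/(1+e₀)·log₁₀(σ'_f/σ'_0) = 0.43×2.9/(1+1.13)×log₁₀(84.606/39.606)
    = 0.58545 × 0.32964 = 0.193 m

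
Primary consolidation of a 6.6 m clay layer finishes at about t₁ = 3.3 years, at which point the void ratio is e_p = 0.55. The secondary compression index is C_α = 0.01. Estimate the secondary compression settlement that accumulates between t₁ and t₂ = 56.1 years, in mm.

S_s ≈ 52.4 mm

Secondary compression: S_s = C_α·H/(1+e_p)·log₁₀(t₂/t₁)
S_s = 0.01×6.6/(1+0.55)×log₁₀(56.1/3.3)
    = 0.04258 × 1.23 = 0.05239 m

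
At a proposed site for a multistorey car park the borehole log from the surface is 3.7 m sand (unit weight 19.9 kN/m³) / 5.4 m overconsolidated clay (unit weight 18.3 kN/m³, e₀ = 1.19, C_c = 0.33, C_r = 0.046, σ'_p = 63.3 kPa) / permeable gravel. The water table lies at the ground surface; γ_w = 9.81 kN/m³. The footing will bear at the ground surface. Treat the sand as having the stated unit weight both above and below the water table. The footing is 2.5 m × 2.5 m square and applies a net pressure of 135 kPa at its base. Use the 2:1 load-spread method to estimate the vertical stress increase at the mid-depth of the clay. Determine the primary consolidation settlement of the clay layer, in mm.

S_c ≈ 42.5 mm

Mid-depth of clay below the ground surface: z = 3.7 + 5.4/2 = 6.4 m.
Total vertical stress at mid-clay: σ_v = 19.9×3.7 + 18.3×2.7 = 123.04 kPa.
Pore pressure: u = 9.81×(6.4 − 0) = 62.784 kPa.
Initial effective stress: σ'_0 = σ_v − u = 123.04 − 62.784 = 60.256 kPa.
Stress increase at mid-clay by the 2:1 spreading method:
Δσ = qBL/((B+z)(L+z)) = 135×2.5×2.5/((2.5+6.4)(2.5+6.4)) = 10.652 kPa
Final effective stress: σ'_f = 60.256 + 10.652 = 70.908 kPa.
σ'_f = 70.908 > σ'_p = 63.3 kPa, so the stress path crosses the preconsolidation pressure — recompression up to σ'_p, then virgin compression beyond:
S_c = H/(1+e₀)·[C_r·log₁₀(σ'_p/σ'_0) + C_c·log₁₀(σ'_f/σ'_p)]
    = 5.4/2.19 × [0.046×log₁₀(63.3/60.256) + 0.33×log₁₀(70.908/63.3)]
    = 2.4658 × [0.00098456 + 0.016266] = 0.04254 m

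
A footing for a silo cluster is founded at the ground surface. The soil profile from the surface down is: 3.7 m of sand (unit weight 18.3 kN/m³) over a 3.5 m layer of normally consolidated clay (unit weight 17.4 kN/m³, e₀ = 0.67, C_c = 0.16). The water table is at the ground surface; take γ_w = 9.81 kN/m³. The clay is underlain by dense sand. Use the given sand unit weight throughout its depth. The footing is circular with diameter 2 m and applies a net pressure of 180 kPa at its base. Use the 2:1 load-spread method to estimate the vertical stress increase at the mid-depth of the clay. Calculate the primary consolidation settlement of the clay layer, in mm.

Mid-depth of clay below the ground surface: z = 3.7 + 3.5/2 = 5.45 m.
Total vertical stress at mid-clay: σ_v = 18.3×3.7 + 17.4×1.75 = 98.16 kPa.
Pore pressure: u = 9.81×(5.45 − 0) = 53.465 kPa.
Initial effective stress: σ'_0 = σ_v − u = 98.16 − 53.465 = 44.695 kPa.
Stress increase at mid-clay by the 2:1 spreading method:
Δσ ≈ qD²/(D+z)² = 180×2²/(2+5.45)² = 12.972 kPa
Final effective stress: σ'_f = σ'_0 + Δσ = 44.695 + 12.972 = 57.667 kPa.
Normally consolidated clay, so the full stress increment lies on the virgin compression line:
S_c = C_c·H/(1+e₀)·log₁₀(σ'_f/σ'_0) = 0.16×3.5/(1+0.67)×log₁₀(57.667/44.695)
    = 0.33533 × 0.11067 = 0.03711 m

S_c ≈ 37.1 mm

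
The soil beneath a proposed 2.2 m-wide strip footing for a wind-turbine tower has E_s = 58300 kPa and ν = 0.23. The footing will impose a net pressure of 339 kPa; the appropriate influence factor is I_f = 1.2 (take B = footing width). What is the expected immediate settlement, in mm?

Immediate (elastic) settlement: S_e = q·B·(1−ν²)/E_s · I_f.
S_e = 339 × 2.2 × (1 − 0.23²) / 58300 × 1.2
    = 339 × 2.2 × 0.9471 / 58300 × 1.2
    = 0.01454 m = 14.54 mm

S_e ≈ 14.5 mm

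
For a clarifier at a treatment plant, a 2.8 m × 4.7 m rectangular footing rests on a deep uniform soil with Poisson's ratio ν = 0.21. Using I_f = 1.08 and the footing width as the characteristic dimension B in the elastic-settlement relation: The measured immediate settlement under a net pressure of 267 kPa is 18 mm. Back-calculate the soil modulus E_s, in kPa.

E_s ≈ 42900 kPa

S_e = q·B·(1−ν²)/E_s · I_f  ⇒  E_s = q·B·(1−ν²)·I_f / S_e.
E_s = 267 × 2.8 × 0.9559 × 1.08 / 0.018 = 42880 kPa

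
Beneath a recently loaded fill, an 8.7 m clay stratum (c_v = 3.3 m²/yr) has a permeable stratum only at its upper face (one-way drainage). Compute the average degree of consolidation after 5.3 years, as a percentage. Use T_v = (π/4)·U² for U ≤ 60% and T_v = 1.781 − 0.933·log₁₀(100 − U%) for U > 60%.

Drainage path length: H_d = H = 8.7 m (single drainage).
T_v = c_v·t/H_d² = 3.3×5.3/8.7² = 0.23107.
T_v = 0.23107 corresponds to the U ≤ 60% branch:
U = √(4T_v/π) = 0.5424

U ≈ 54.2 %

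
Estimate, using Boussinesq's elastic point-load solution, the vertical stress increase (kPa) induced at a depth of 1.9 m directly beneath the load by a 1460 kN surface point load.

Boussinesq vertical stress below a point load on an elastic half-space:
Δσ_z = 3P/(2πz²) · [1 + (r/z)²]^(−5/2)
r/z = 0/1.9 = 0; [1+(r/z)²]^(−5/2) = 1.
Δσ_z = 3×1460/(2π×1.9²) × 1 = 193.1 × 1 = 193.1 kPa

Δσ_z ≈ 193 kPa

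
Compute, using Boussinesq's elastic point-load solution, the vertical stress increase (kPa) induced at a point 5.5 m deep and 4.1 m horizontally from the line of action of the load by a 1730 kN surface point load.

Δσ_z ≈ 9.05 kPa

Boussinesq vertical stress below a point load on an elastic half-space:
Δσ_z = 3P/(2πz²) · [1 + (r/z)²]^(−5/2)
r/z = 4.1/5.5 = 0.74545; [1+(r/z)²]^(−5/2) = 0.33127.
Δσ_z = 3×1730/(2π×5.5²) × 0.33127 = 27.306 × 0.33127 = 9.046 kPa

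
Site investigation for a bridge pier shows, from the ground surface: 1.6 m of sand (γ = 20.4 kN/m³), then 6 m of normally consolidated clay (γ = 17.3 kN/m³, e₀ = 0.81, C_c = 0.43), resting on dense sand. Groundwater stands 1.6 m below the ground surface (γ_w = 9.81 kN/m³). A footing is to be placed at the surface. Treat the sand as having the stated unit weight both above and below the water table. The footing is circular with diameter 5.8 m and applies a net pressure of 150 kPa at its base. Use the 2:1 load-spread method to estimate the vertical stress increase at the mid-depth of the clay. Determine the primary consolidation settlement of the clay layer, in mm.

Mid-depth of clay below the ground surface: z = 1.6 + 6/2 = 4.6 m.
Total vertical stress at mid-clay: σ_v = 20.4×1.6 + 17.3×3 = 84.54 kPa.
Pore pressure: u = 9.81×(4.6 − 1.6) = 29.43 kPa.
Initial effective stress: σ'_0 = σ_v − u = 84.54 − 29.43 = 55.11 kPa.
Stress increase at mid-clay by the 2:1 spreading method:
Δσ ≈ qD²/(D+z)² = 150×5.8²/(5.8+4.6)² = 46.653 kPa
Final effective stress: σ'_f = σ'_0 + Δσ = 55.11 + 46.653 = 101.76 kPa.
Normally consolidated clay, so the full stress increment lies on the virgin compression line:
S_c = C_c·H/(1+e₀)·log₁₀(σ'_f/σ'_0) = 0.43×6/(1+0.81)×log₁₀(101.76/55.11)
    = 1.4254 × 0.26635 = 0.3797 m

S_c ≈ 380 mm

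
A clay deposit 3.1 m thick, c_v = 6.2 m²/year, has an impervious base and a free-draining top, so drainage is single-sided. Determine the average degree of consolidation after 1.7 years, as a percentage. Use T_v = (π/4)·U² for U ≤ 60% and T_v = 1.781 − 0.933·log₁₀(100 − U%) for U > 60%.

Drainage path length: H_d = H = 3.1 m (single drainage).
T_v = c_v·t/H_d² = 6.2×1.7/3.1² = 1.0968.
T_v = 1.0968 corresponds to the U > 60% branch:
U = 1 − 10^((1.781 − T_v)/0.933)/100 = 0.9459

U ≈ 94.6 %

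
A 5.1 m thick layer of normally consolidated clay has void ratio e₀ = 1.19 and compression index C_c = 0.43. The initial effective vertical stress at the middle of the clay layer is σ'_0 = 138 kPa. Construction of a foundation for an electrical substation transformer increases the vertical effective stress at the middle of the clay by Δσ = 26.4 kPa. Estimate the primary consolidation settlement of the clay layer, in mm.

Final effective stress: σ'_f = σ'_0 + Δσ = 138 + 26.4 = 164.4 kPa.
Normally consolidated clay, so the full stress increment lies on the virgin compression line:
S_c = C_c·H/(1+e₀)·log₁₀(σ'_f/σ'_0) = 0.43×5.1/(1+1.19)×log₁₀(164.4/138)
    = 1.0014 × 0.076023 = 0.07613 m

S_c ≈ 76.1 mm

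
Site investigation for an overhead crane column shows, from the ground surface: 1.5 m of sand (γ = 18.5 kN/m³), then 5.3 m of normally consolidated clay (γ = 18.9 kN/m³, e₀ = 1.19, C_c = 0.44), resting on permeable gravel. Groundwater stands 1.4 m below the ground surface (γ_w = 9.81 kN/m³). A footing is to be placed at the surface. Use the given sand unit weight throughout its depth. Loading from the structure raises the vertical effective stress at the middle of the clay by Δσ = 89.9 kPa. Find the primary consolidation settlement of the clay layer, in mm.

S_c ≈ 471 mm

Mid-depth of clay below the ground surface: z = 1.5 + 5.3/2 = 4.15 m.
Total vertical stress at mid-clay: σ_v = 18.5×1.5 + 18.9×2.65 = 77.835 kPa.
Pore pressure: u = 9.81×(4.15 − 1.4) = 26.978 kPa.
Initial effective stress: σ'_0 = σ_v − u = 77.835 − 26.978 = 50.857 kPa.
Final effective stress: σ'_f = σ'_0 + Δσ = 50.857 + 89.9 = 140.76 kPa.
Normally consolidated clay, so the full stress increment lies on the virgin compression line:
S_c = C_c·H/(1+e₀)·log₁₀(σ'_f/σ'_0) = 0.44×5.3/(1+1.19)×log₁₀(140.76/50.857)
    = 1.0648 × 0.44213 = 0.4708 m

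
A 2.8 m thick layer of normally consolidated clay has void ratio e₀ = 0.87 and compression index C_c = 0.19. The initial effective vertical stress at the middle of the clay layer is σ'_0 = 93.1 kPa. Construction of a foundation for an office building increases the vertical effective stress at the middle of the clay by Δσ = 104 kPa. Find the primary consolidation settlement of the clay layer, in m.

Final effective stress: σ'_f = σ'_0 + Δσ = 93.1 + 104 = 197.1 kPa.
Normally consolidated clay, so the full stress increment lies on the virgin compression line:
S_c = C_c·H/(1+e₀)·log₁₀(σ'_f/σ'_0) = 0.19×2.8/(1+0.87)×log₁₀(197.1/93.1)
    = 0.28449 × 0.32574 = 0.09267 m

S_c ≈ 0.0927 m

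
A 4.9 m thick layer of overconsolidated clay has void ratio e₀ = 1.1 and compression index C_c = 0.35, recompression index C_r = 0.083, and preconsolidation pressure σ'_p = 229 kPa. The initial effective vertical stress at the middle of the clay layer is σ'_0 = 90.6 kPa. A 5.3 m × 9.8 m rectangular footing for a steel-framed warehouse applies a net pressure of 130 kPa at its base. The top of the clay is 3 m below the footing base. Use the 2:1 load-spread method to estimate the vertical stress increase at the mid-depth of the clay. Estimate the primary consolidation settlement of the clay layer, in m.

Mid-depth of clay below the footing base: z = 3 + 4.9/2 = 5.45 m.
Stress increase at mid-clay by the 2:1 spreading method:
Δσ = qBL/((B+z)(L+z)) = 130×5.3×9.8/((5.3+5.45)(9.8+5.45)) = 41.188 kPa
Final effective stress: σ'_f = 90.6 + 41.188 = 131.79 kPa.
σ'_f = 131.79 ≤ σ'_p = 229 kPa, so the clay remains overconsolidated and only the recompression index applies:
S_c = C_r·H/(1+e₀)·log₁₀(σ'_f/σ'_0) = 0.083×4.9/2.1×log₁₀(131.79/90.6)
    = 0.19366 × 0.16275 = 0.03152 m

S_c ≈ 0.0315 m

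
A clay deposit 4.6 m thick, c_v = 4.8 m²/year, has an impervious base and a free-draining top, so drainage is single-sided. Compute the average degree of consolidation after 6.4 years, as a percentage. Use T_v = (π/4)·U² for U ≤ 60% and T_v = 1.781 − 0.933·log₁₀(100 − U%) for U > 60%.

U ≈ 97.7 %

Drainage path length: H_d = H = 4.6 m (single drainage).
T_v = c_v·t/H_d² = 4.8×6.4/4.6² = 1.4518.
T_v = 1.4518 corresponds to the U > 60% branch:
U = 1 − 10^((1.781 − T_v)/0.933)/100 = 0.9775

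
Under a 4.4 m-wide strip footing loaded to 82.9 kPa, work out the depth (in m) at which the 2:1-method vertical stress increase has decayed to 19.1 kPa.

2:1 spreading — at depth z the loaded area has grown by z in each plan dimension:
qB/(B+z) = Δσ_z ⇒ z = qB/Δσ_z − B = 82.9×4.4/19.1 − 4.4 = 14.7 m

z ≈ 14.7 m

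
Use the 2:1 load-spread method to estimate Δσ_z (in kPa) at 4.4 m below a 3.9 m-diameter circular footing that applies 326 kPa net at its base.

Δσ_z ≈ 72 kPa

By the 2:1 method the load spreads at 1 horizontal : 2 vertical, so at depth z the loaded area has grown by z in each plan dimension:
Δσ ≈ qD²/(D+z)² = 326×3.9²/(3.9+4.4)² = 71.976 kPa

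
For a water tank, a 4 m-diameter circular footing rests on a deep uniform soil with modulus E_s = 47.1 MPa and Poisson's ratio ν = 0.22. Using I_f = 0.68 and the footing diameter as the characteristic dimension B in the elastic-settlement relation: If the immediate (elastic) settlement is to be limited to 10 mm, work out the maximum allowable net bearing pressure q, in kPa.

E_s = 47.1 MPa = 47100 kPa.
S_e = q·B·(1−ν²)/E_s · I_f  ⇒  q = S_e·E_s / (B·(1−ν²)·I_f).
q = 0.01 × 47100 / (4 × 0.9516 × 0.68) = 182 kPa

q ≈ 182 kPa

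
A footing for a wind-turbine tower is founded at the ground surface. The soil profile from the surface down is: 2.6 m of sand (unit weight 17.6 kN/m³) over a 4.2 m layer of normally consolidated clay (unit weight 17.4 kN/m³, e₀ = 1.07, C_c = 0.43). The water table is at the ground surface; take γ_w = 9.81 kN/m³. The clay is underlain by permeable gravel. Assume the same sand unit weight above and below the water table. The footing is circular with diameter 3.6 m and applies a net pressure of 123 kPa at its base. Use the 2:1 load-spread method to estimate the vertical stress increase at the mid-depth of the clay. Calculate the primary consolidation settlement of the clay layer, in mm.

S_c ≈ 187 mm

Mid-depth of clay below the ground surface: z = 2.6 + 4.2/2 = 4.7 m.
Total vertical stress at mid-clay: σ_v = 17.6×2.6 + 17.4×2.1 = 82.3 kPa.
Pore pressure: u = 9.81×(4.7 − 0) = 46.107 kPa.
Initial effective stress: σ'_0 = σ_v − u = 82.3 − 46.107 = 36.193 kPa.
Stress increase at mid-clay by the 2:1 spreading method:
Δσ ≈ qD²/(D+z)² = 123×3.6²/(3.6+4.7)² = 23.139 kPa
Final effective stress: σ'_f = σ'_0 + Δσ = 36.193 + 23.139 = 59.332 kPa.
Normally consolidated clay, so the full stress increment lies on the virgin compression line:
S_c = C_c·H/(1+e₀)·log₁₀(σ'_f/σ'_0) = 0.43×4.2/(1+1.07)×log₁₀(59.332/36.193)
    = 0.87246 × 0.21466 = 0.1873 m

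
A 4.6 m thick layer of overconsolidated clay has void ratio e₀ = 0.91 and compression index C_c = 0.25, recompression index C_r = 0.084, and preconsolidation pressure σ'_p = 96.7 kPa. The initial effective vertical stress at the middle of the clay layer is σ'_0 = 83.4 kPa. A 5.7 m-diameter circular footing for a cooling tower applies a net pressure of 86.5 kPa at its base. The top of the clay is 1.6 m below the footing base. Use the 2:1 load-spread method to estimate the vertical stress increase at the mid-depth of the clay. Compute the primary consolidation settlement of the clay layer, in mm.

S_c ≈ 55.8 mm

Mid-depth of clay below the footing base: z = 1.6 + 4.6/2 = 3.9 m.
Stress increase at mid-clay by the 2:1 spreading method:
Δσ ≈ qD²/(D+z)² = 86.5×5.7²/(5.7+3.9)² = 30.495 kPa
Final effective stress: σ'_f = 83.4 + 30.495 = 113.9 kPa.
σ'_f = 113.9 > σ'_p = 96.7 kPa, so the stress path crosses the preconsolidation pressure — recompression up to σ'_p, then virgin compression beyond:
S_c = H/(1+e₀)·[C_r·log₁₀(σ'_p/σ'_0) + C_c·log₁₀(σ'_f/σ'_p)]
    = 4.6/1.91 × [0.084×log₁₀(96.7/83.4) + 0.25×log₁₀(113.9/96.7)]
    = 2.4084 × [0.0053979 + 0.017774] = 0.05581 m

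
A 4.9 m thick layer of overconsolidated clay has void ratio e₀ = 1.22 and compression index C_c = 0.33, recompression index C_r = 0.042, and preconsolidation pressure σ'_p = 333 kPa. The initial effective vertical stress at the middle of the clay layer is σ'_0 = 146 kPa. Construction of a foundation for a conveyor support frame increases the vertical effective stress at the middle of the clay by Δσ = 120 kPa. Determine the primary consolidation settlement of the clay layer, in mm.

S_c ≈ 24.2 mm

Final effective stress: σ'_f = 146 + 120 = 266 kPa.
σ'_f = 266 ≤ σ'_p = 333 kPa, so the clay remains overconsolidated and only the recompression index applies:
S_c = C_r·H/(1+e₀)·log₁₀(σ'_f/σ'_0) = 0.042×4.9/2.22×log₁₀(266/146)
    = 0.092702 × 0.26053 = 0.02415 m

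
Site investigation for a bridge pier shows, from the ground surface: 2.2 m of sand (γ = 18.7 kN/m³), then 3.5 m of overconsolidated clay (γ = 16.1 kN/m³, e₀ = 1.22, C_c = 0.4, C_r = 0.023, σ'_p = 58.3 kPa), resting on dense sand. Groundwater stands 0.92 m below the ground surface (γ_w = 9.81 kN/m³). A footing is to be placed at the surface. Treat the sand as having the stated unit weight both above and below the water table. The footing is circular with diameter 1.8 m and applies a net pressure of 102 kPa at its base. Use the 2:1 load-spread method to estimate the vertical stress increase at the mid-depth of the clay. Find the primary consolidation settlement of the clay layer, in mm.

S_c ≈ 3.55 mm

Mid-depth of clay below the ground surface: z = 2.2 + 3.5/2 = 3.95 m.
Total vertical stress at mid-clay: σ_v = 18.7×2.2 + 16.1×1.75 = 69.315 kPa.
Pore pressure: u = 9.81×(3.95 − 0.92) = 29.724 kPa.
Initial effective stress: σ'_0 = σ_v − u = 69.315 − 29.724 = 39.591 kPa.
Stress increase at mid-clay by the 2:1 spreading method:
Δσ ≈ qD²/(D+z)² = 102×1.8²/(1.8+3.95)² = 9.9956 kPa
Final effective stress: σ'_f = 39.591 + 9.9956 = 49.587 kPa.
σ'_f = 49.587 ≤ σ'_p = 58.3 kPa, so the clay remains overconsolidated and only the recompression index applies:
S_c = C_r·H/(1+e₀)·log₁₀(σ'_f/σ'_0) = 0.023×3.5/2.22×log₁₀(49.587/39.591)
    = 0.036262 × 0.097771 = 0.003545 m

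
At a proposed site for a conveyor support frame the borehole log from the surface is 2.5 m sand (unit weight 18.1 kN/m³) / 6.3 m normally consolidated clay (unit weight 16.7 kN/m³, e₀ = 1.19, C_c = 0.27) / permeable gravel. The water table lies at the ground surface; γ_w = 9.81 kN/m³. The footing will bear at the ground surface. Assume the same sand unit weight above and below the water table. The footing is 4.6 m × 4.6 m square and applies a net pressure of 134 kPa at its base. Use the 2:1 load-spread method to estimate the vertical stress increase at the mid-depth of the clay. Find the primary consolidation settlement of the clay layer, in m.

S_c ≈ 0.166 m

Mid-depth of clay below the ground surface: z = 2.5 + 6.3/2 = 5.65 m.
Total vertical stress at mid-clay: σ_v = 18.1×2.5 + 16.7×3.15 = 97.855 kPa.
Pore pressure: u = 9.81×(5.65 − 0) = 55.427 kPa.
Initial effective stress: σ'_0 = σ_v − u = 97.855 − 55.427 = 42.428 kPa.
Stress increase at mid-clay by the 2:1 spreading method:
Δσ = qBL/((B+z)(L+z)) = 134×4.6×4.6/((4.6+5.65)(4.6+5.65)) = 26.988 kPa
Final effective stress: σ'_f = σ'_0 + Δσ = 42.428 + 26.988 = 69.416 kPa.
Normally consolidated clay, so the full stress increment lies on the virgin compression line:
S_c = C_c·H/(1+e₀)·log₁₀(σ'_f/σ'_0) = 0.27×6.3/(1+1.19)×log₁₀(69.416/42.428)
    = 0.77671 × 0.21381 = 0.1661 m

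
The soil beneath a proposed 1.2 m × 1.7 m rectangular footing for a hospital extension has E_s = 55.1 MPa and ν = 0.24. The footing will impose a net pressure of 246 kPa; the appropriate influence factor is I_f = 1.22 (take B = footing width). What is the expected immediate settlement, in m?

S_e ≈ 0.00616 m

Immediate (elastic) settlement: S_e = q·B·(1−ν²)/E_s · I_f.
E_s = 55.1 MPa = 55100 kPa.
S_e = 246 × 1.2 × (1 − 0.24²) / 55100 × 1.22
    = 246 × 1.2 × 0.9424 / 55100 × 1.22
    = 0.00616 m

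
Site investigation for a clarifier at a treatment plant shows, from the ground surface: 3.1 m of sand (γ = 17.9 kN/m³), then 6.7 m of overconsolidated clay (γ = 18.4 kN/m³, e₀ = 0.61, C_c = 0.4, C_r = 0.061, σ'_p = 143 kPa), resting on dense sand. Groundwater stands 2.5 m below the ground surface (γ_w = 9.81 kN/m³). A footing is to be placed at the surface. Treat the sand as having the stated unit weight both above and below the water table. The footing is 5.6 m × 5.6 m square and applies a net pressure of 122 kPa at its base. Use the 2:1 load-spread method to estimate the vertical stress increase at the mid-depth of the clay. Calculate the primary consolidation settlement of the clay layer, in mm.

Mid-depth of clay below the ground surface: z = 3.1 + 6.7/2 = 6.45 m.
Total vertical stress at mid-clay: σ_v = 17.9×3.1 + 18.4×3.35 = 117.13 kPa.
Pore pressure: u = 9.81×(6.45 − 2.5) = 38.75 kPa.
Initial effective stress: σ'_0 = σ_v − u = 117.13 − 38.75 = 78.38 kPa.
Stress increase at mid-clay by the 2:1 spreading method:
Δσ = qBL/((B+z)(L+z)) = 122×5.6×5.6/((5.6+6.45)(5.6+6.45)) = 26.349 kPa
Final effective stress: σ'_f = 78.38 + 26.349 = 104.73 kPa.
σ'_f = 104.73 ≤ σ'_p = 143 kPa, so the clay remains overconsolidated and only the recompression index applies:
S_c = C_r·H/(1+e₀)·log₁₀(σ'_f/σ'_0) = 0.061×6.7/1.61×log₁₀(104.73/78.38)
    = 0.25385 × 0.12587 = 0.03195 m

S_c ≈ 32 mm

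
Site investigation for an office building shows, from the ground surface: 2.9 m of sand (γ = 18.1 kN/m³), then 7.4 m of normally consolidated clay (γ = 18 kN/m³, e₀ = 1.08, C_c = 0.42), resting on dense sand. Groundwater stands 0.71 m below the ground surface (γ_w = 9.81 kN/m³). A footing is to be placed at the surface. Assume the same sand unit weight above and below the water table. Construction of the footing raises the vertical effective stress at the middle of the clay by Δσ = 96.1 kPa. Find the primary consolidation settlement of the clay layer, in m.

Mid-depth of clay below the ground surface: z = 2.9 + 7.4/2 = 6.6 m.
Total vertical stress at mid-clay: σ_v = 18.1×2.9 + 18×3.7 = 119.09 kPa.
Pore pressure: u = 9.81×(6.6 − 0.71) = 57.781 kPa.
Initial effective stress: σ'_0 = σ_v − u = 119.09 − 57.781 = 61.309 kPa.
Final effective stress: σ'_f = σ'_0 + Δσ = 61.309 + 96.1 = 157.41 kPa.
Normally consolidated clay, so the full stress increment lies on the virgin compression line:
S_c = C_c·H/(1+e₀)·log₁₀(σ'_f/σ'_0) = 0.42×7.4/(1+1.08)×log₁₀(157.41/61.309)
    = 1.4942 × 0.40951 = 0.6119 m

S_c ≈ 0.612 m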